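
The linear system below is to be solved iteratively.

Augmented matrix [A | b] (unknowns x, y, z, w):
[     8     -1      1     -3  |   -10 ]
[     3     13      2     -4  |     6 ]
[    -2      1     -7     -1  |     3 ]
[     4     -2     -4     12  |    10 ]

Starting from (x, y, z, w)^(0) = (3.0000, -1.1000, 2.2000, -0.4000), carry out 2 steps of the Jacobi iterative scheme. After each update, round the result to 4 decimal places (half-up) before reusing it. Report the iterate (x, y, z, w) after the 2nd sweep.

Iteration 1:
  x = (-10 - (-1)·-1.1000 - (1)·2.2000 - (-3)·-0.4000) / (8) = -1.8125
  y = (6 - (3)·3.0000 - (2)·2.2000 - (-4)·-0.4000) / (13) = -0.6923
  z = (3 - (-2)·3.0000 - (1)·-1.1000 - (-1)·-0.4000) / (-7) = -1.3857
  w = (10 - (4)·3.0000 - (-2)·-1.1000 - (-4)·2.2000) / (12) = 0.3833
Iteration 2:
  x = (-10 - (-1)·-0.6923 - (1)·-1.3857 - (-3)·0.3833) / (8) = -1.0196
  y = (6 - (3)·-1.8125 - (2)·-1.3857 - (-4)·0.3833) / (13) = 1.2109
  z = (3 - (-2)·-1.8125 - (1)·-0.6923 - (-1)·0.3833) / (-7) = -0.0644
  w = (10 - (4)·-1.8125 - (-2)·-0.6923 - (-4)·-1.3857) / (12) = 0.8602

(-1.0196, 1.2109, -0.0644, 0.8602)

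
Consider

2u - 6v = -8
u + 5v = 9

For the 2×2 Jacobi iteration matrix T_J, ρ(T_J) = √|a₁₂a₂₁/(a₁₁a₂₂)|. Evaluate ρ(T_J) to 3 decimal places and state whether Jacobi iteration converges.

a₁₂a₂₁/(a₁₁a₂₂) = (-6)·(1) / ((2)·(5)) = -0.600000
ρ = √|-0.600000| = √0.600000 = 0.775
ρ < 1, so Jacobi converges

0.775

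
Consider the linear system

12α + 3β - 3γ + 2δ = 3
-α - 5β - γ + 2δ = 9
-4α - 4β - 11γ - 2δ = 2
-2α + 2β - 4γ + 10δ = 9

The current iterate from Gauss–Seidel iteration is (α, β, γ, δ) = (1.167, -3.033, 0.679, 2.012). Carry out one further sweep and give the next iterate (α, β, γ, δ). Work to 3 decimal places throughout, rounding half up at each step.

(0.843, -1.300, -0.381, 1.176)

One sweep:
  α = (3 - (3)·-3.033 - (-3)·0.679 - (2)·2.012) / (12) = 0.843
  β = (9 - (-1)·0.843 - (-1)·0.679 - (2)·2.012) / (-5) = -1.300
  γ = (2 - (-4)·0.843 - (-4)·-1.300 - (-2)·2.012) / (-11) = -0.381
  δ = (9 - (-2)·0.843 - (2)·-1.300 - (-4)·-0.381) / (10) = 1.176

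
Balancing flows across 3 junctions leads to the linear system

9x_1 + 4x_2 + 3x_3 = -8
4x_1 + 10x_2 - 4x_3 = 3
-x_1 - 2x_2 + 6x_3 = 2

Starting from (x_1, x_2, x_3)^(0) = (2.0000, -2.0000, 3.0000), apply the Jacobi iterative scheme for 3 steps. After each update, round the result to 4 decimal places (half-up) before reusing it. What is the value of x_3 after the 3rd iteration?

Iteration 1:
  x_1 = (-8 - (4)·-2.0000 - (3)·3.0000) / (9) = -1.0000
  x_2 = (3 - (4)·2.0000 - (-4)·3.0000) / (10) = 0.7000
  x_3 = (2 - (-1)·2.0000 - (-2)·-2.0000) / (6) = 0.0000
Iteration 2:
  x_1 = (-8 - (4)·0.7000 - (3)·0.0000) / (9) = -1.2000
  x_2 = (3 - (4)·-1.0000 - (-4)·0.0000) / (10) = 0.7000
  x_3 = (2 - (-1)·-1.0000 - (-2)·0.7000) / (6) = 0.4000
Iteration 3:
  x_1 = (-8 - (4)·0.7000 - (3)·0.4000) / (9) = -1.3333
  x_2 = (3 - (4)·-1.2000 - (-4)·0.4000) / (10) = 0.9400
  x_3 = (2 - (-1)·-1.2000 - (-2)·0.7000) / (6) = 0.3667

0.3667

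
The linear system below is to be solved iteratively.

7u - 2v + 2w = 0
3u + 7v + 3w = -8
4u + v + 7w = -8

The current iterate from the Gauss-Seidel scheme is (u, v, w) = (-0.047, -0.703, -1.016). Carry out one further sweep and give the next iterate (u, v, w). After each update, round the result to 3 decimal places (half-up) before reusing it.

One sweep:
  u = (0 - (-2)·-0.703 - (2)·-1.016) / (7) = 0.089
  v = (-8 - (3)·0.089 - (3)·-1.016) / (7) = -0.746
  w = (-8 - (4)·0.089 - (1)·-0.746) / (7) = -1.087

(0.089, -0.746, -1.087)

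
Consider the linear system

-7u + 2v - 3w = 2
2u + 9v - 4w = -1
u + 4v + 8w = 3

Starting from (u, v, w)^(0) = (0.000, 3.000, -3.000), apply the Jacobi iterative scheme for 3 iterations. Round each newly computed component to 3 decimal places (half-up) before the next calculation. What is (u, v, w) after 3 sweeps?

(-0.949, 0.321, 0.914)

Iteration 1:
  u = (2 - (2)·3.000 - (-3)·-3.000) / (-7) = 1.857
  v = (-1 - (2)·0.000 - (-4)·-3.000) / (9) = -1.444
  w = (3 - (1)·0.000 - (4)·3.000) / (8) = -1.125
Iteration 2:
  u = (2 - (2)·-1.444 - (-3)·-1.125) / (-7) = -0.216
  v = (-1 - (2)·1.857 - (-4)·-1.125) / (9) = -1.024
  w = (3 - (1)·1.857 - (4)·-1.444) / (8) = 0.865
Iteration 3:
  u = (2 - (2)·-1.024 - (-3)·0.865) / (-7) = -0.949
  v = (-1 - (2)·-0.216 - (-4)·0.865) / (9) = 0.321
  w = (3 - (1)·-0.216 - (4)·-1.024) / (8) = 0.914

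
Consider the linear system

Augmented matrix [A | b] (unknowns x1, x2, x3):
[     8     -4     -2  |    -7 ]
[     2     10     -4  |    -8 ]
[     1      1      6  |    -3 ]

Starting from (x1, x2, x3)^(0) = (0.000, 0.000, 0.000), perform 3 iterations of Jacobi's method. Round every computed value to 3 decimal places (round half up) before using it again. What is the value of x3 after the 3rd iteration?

Iteration 1:
  x1 = (-7 - (-4)·0.000 - (-2)·0.000) / (8) = -0.875
  x2 = (-8 - (2)·0.000 - (-4)·0.000) / (10) = -0.800
  x3 = (-3 - (1)·0.000 - (1)·0.000) / (6) = -0.500
Iteration 2:
  x1 = (-7 - (-4)·-0.800 - (-2)·-0.500) / (8) = -1.400
  x2 = (-8 - (2)·-0.875 - (-4)·-0.500) / (10) = -0.825
  x3 = (-3 - (1)·-0.875 - (1)·-0.800) / (6) = -0.221
Iteration 3:
  x1 = (-7 - (-4)·-0.825 - (-2)·-0.221) / (8) = -1.343
  x2 = (-8 - (2)·-1.400 - (-4)·-0.221) / (10) = -0.608
  x3 = (-3 - (1)·-1.400 - (1)·-0.825) / (6) = -0.129

-0.129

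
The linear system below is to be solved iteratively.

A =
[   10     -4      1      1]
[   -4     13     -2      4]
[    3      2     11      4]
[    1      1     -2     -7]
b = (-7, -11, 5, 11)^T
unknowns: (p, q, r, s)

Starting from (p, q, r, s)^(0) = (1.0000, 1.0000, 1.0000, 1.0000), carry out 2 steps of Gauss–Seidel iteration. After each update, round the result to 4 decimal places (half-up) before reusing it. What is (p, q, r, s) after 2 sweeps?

Iteration 1:
  p = (-7 - (-4)·1.0000 - (1)·1.0000 - (1)·1.0000) / (10) = -0.5000
  q = (-11 - (-4)·-0.5000 - (-2)·1.0000 - (4)·1.0000) / (13) = -1.1538
  r = (5 - (3)·-0.5000 - (2)·-1.1538 - (4)·1.0000) / (11) = 0.4371
  s = (11 - (1)·-0.5000 - (1)·-1.1538 - (-2)·0.4371) / (-7) = -1.9326
Iteration 2:
  p = (-7 - (-4)·-1.1538 - (1)·0.4371 - (1)·-1.9326) / (10) = -1.0120
  q = (-11 - (-4)·-1.0120 - (-2)·0.4371 - (4)·-1.9326) / (13) = -0.4956
  r = (5 - (3)·-1.0120 - (2)·-0.4956 - (4)·-1.9326) / (11) = 1.5234
  s = (11 - (1)·-1.0120 - (1)·-0.4956 - (-2)·1.5234) / (-7) = -2.2221

(-1.0120, -0.4956, 1.5234, -2.2221)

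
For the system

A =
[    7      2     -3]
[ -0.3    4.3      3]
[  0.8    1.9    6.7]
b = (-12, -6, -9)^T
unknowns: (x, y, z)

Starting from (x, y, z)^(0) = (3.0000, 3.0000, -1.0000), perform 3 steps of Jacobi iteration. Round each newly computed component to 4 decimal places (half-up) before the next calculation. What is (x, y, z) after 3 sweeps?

Iteration 1:
  x = (-12 - (2)·3.0000 - (-3)·-1.0000) / (7) = -3.0000
  y = (-6 - (-0.3)·3.0000 - (3)·-1.0000) / (4.3) = -0.4884
  z = (-9 - (0.8)·3.0000 - (1.9)·3.0000) / (6.7) = -2.5522
Iteration 2:
  x = (-12 - (2)·-0.4884 - (-3)·-2.5522) / (7) = -2.6685
  y = (-6 - (-0.3)·-3.0000 - (3)·-2.5522) / (4.3) = 0.1760
  z = (-9 - (0.8)·-3.0000 - (1.9)·-0.4884) / (6.7) = -0.8466
Iteration 3:
  x = (-12 - (2)·0.1760 - (-3)·-0.8466) / (7) = -2.1274
  y = (-6 - (-0.3)·-2.6685 - (3)·-0.8466) / (4.3) = -0.9909
  z = (-9 - (0.8)·-2.6685 - (1.9)·0.1760) / (6.7) = -1.0746

(-2.1274, -0.9909, -1.0746)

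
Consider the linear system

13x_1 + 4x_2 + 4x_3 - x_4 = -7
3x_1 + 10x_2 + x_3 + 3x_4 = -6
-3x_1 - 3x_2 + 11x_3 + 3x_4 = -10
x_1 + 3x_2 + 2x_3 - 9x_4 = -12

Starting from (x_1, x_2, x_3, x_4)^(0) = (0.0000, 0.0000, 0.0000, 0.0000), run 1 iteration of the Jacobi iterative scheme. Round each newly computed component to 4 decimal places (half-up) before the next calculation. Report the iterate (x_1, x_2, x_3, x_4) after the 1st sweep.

Iteration 1:
  x_1 = (-7 - (4)·0.0000 - (4)·0.0000 - (-1)·0.0000) / (13) = -0.5385
  x_2 = (-6 - (3)·0.0000 - (1)·0.0000 - (3)·0.0000) / (10) = -0.6000
  x_3 = (-10 - (-3)·0.0000 - (-3)·0.0000 - (3)·0.0000) / (11) = -0.9091
  x_4 = (-12 - (1)·0.0000 - (3)·0.0000 - (2)·0.0000) / (-9) = 1.3333

(-0.5385, -0.6000, -0.9091, 1.3333)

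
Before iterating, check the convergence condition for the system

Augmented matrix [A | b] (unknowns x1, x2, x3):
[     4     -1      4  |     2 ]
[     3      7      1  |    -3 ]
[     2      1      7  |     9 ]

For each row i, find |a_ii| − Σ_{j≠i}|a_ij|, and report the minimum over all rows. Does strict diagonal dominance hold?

-1

row 1: |4| − (1+4) = -1
row 2: |7| − (3+1) = 3
row 3: |7| − (2+1) = 4
minimum over rows = -1 → not strictly diagonally dominant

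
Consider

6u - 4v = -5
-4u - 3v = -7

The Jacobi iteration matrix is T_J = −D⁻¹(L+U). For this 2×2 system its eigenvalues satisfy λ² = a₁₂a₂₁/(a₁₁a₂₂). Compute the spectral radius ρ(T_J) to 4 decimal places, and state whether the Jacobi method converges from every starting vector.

a₁₂a₂₁/(a₁₁a₂₂) = (-4)·(-4) / ((6)·(-3)) = -0.888889
ρ = √|-0.888889| = √0.888889 = 0.9428
ρ < 1, so Jacobi converges

0.9428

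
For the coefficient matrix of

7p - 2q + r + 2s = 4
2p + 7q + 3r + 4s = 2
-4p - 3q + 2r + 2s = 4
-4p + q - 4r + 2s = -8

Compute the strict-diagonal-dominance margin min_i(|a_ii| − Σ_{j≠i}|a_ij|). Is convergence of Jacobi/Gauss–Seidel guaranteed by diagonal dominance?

row 1: |7| − (2+1+2) = 2
row 2: |7| − (2+3+4) = -2
row 3: |2| − (4+3+2) = -7
row 4: |2| − (4+1+4) = -7
minimum over rows = -7 → not strictly diagonally dominant

-7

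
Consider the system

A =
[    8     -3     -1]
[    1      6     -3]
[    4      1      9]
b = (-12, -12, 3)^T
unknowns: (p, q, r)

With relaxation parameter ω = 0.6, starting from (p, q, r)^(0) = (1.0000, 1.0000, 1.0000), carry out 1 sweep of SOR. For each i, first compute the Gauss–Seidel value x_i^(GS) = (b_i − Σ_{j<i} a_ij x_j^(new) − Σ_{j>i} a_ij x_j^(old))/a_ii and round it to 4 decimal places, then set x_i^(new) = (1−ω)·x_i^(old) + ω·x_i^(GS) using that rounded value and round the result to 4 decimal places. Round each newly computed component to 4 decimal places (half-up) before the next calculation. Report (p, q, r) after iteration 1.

Iteration 1:
  p: GS value = (-12 - (-3)·1.0000 - (-1)·1.0000) / (8) = -1.0000;  p ← (1−ω)·1.0000 + ω·-1.0000 = -0.2000
  q: GS value = (-12 - (1)·-0.2000 - (-3)·1.0000) / (6) = -1.4667;  q ← (1−ω)·1.0000 + ω·-1.4667 = -0.4800
  r: GS value = (3 - (4)·-0.2000 - (1)·-0.4800) / (9) = 0.4756;  r ← (1−ω)·1.0000 + ω·0.4756 = 0.6854

(-0.2000, -0.4800, 0.6854)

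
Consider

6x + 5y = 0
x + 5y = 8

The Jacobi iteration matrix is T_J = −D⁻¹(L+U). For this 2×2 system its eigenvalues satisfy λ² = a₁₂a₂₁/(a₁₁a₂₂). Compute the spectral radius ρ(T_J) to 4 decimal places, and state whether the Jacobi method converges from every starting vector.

0.4082

a₁₂a₂₁/(a₁₁a₂₂) = (5)·(1) / ((6)·(5)) = 0.166667
ρ = √|0.166667| = √0.166667 = 0.4082
ρ < 1, so Jacobi converges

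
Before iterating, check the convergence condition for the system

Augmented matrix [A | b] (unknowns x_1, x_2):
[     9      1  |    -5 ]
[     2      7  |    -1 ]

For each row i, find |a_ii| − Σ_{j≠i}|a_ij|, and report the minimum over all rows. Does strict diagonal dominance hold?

row 1: |9| − (1) = 8
row 2: |7| − (2) = 5
minimum over rows = 5 → strictly diagonally dominant (convergence guaranteed)

5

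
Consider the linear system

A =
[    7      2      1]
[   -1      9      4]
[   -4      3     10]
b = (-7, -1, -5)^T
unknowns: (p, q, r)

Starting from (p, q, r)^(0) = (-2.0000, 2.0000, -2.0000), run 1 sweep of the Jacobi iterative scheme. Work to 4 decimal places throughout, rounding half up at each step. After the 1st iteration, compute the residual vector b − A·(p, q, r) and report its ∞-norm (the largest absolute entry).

Iteration 1:
  p = (-7 - (2)·2.0000 - (1)·-2.0000) / (7) = -1.2857
  q = (-1 - (-1)·-2.0000 - (4)·-2.0000) / (9) = 0.5556
  r = (-5 - (-4)·-2.0000 - (3)·2.0000) / (10) = -1.9000
Residual b − A·x = (2.7887, 0.3139, 7.1904); ∞-norm = 7.1904

7.1904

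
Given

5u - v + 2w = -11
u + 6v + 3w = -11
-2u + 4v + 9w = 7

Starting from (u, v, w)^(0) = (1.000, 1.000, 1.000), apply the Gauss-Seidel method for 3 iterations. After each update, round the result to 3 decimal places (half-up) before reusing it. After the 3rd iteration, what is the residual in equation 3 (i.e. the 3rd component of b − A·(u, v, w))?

-0.001

Iteration 1:
  u = (-11 - (-1)·1.000 - (2)·1.000) / (5) = -2.400
  v = (-11 - (1)·-2.400 - (3)·1.000) / (6) = -1.933
  w = (7 - (-2)·-2.400 - (4)·-1.933) / (9) = 1.104
Iteration 2:
  u = (-11 - (-1)·-1.933 - (2)·1.104) / (5) = -3.028
  v = (-11 - (1)·-3.028 - (3)·1.104) / (6) = -1.881
  w = (7 - (-2)·-3.028 - (4)·-1.881) / (9) = 0.941
Iteration 3:
  u = (-11 - (-1)·-1.881 - (2)·0.941) / (5) = -2.953
  v = (-11 - (1)·-2.953 - (3)·0.941) / (6) = -1.812
  w = (7 - (-2)·-2.953 - (4)·-1.812) / (9) = 0.927
Residual b − A·x = (0.099, 0.044, -0.001)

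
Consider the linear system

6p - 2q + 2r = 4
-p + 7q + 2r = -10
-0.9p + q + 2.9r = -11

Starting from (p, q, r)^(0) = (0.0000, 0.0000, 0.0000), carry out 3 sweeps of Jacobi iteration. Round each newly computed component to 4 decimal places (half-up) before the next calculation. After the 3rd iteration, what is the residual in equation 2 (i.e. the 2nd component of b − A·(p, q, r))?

Iteration 1:
  p = (4 - (-2)·0.0000 - (2)·0.0000) / (6) = 0.6667
  q = (-10 - (-1)·0.0000 - (2)·0.0000) / (7) = -1.4286
  r = (-11 - (-0.9)·0.0000 - (1)·0.0000) / (2.9) = -3.7931
Iteration 2:
  p = (4 - (-2)·-1.4286 - (2)·-3.7931) / (6) = 1.4548
  q = (-10 - (-1)·0.6667 - (2)·-3.7931) / (7) = -0.2496
  r = (-11 - (-0.9)·0.6667 - (1)·-1.4286) / (2.9) = -3.0936
Iteration 3:
  p = (4 - (-2)·-0.2496 - (2)·-3.0936) / (6) = 1.6147
  q = (-10 - (-1)·1.4548 - (2)·-3.0936) / (7) = -0.3369
  r = (-11 - (-0.9)·1.4548 - (1)·-0.2496) / (2.9) = -3.2555
Residual b − A·x = (0.1490, 0.4840, 0.2311)

0.4840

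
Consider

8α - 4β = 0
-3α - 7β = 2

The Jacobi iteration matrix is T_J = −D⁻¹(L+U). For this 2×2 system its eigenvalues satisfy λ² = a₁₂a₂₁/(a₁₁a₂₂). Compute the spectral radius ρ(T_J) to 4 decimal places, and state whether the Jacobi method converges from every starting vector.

0.4629

a₁₂a₂₁/(a₁₁a₂₂) = (-4)·(-3) / ((8)·(-7)) = -0.214286
ρ = √|-0.214286| = √0.214286 = 0.4629
ρ < 1, so Jacobi converges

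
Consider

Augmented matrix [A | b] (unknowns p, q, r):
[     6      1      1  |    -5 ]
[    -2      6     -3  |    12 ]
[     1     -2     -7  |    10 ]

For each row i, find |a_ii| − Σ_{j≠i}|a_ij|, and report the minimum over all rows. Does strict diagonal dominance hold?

1

row 1: |6| − (1+1) = 4
row 2: |6| − (2+3) = 1
row 3: |-7| − (1+2) = 4
minimum over rows = 1 → strictly diagonally dominant (convergence guaranteed)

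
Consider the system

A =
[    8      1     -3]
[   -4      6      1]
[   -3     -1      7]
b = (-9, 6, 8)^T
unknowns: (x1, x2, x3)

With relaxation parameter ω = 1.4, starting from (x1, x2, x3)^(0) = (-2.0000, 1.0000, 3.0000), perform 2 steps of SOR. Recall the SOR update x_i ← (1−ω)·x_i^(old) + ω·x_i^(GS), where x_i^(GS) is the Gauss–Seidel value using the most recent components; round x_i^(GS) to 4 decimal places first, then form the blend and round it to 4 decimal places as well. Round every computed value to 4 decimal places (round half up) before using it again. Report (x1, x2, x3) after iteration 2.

(-1.4799, -0.5566, 0.2201)

Iteration 1:
  x1: GS value = (-9 - (1)·1.0000 - (-3)·3.0000) / (8) = -0.1250;  x1 ← (1−ω)·-2.0000 + ω·-0.1250 = 0.6250
  x2: GS value = (6 - (-4)·0.6250 - (1)·3.0000) / (6) = 0.9167;  x2 ← (1−ω)·1.0000 + ω·0.9167 = 0.8834
  x3: GS value = (8 - (-3)·0.6250 - (-1)·0.8834) / (7) = 1.5369;  x3 ← (1−ω)·3.0000 + ω·1.5369 = 0.9517
Iteration 2:
  x1: GS value = (-9 - (1)·0.8834 - (-3)·0.9517) / (8) = -0.8785;  x1 ← (1−ω)·0.6250 + ω·-0.8785 = -1.4799
  x2: GS value = (6 - (-4)·-1.4799 - (1)·0.9517) / (6) = -0.1452;  x2 ← (1−ω)·0.8834 + ω·-0.1452 = -0.5566
  x3: GS value = (8 - (-3)·-1.4799 - (-1)·-0.5566) / (7) = 0.4291;  x3 ← (1−ω)·0.9517 + ω·0.4291 = 0.2201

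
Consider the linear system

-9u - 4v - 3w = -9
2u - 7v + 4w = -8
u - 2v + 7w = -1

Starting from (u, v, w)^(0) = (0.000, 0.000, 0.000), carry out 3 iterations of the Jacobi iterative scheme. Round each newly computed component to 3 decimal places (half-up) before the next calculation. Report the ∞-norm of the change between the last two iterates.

0.152

Iteration 1:
  u = (-9 - (-4)·0.000 - (-3)·0.000) / (-9) = 1.000
  v = (-8 - (2)·0.000 - (4)·0.000) / (-7) = 1.143
  w = (-1 - (1)·0.000 - (-2)·0.000) / (7) = -0.143
Iteration 2:
  u = (-9 - (-4)·1.143 - (-3)·-0.143) / (-9) = 0.540
  v = (-8 - (2)·1.000 - (4)·-0.143) / (-7) = 1.347
  w = (-1 - (1)·1.000 - (-2)·1.143) / (7) = 0.041
Iteration 3:
  u = (-9 - (-4)·1.347 - (-3)·0.041) / (-9) = 0.388
  v = (-8 - (2)·0.540 - (4)·0.041) / (-7) = 1.321
  w = (-1 - (1)·0.540 - (-2)·1.347) / (7) = 0.165
Change: (-0.152, -0.026, 0.124) → max |·| = 0.152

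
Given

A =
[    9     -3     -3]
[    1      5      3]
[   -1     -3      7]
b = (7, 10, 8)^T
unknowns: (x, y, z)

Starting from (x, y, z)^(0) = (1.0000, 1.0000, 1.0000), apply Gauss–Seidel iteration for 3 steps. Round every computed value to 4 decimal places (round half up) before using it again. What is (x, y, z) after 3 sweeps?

Iteration 1:
  x = (7 - (-3)·1.0000 - (-3)·1.0000) / (9) = 1.4444
  y = (10 - (1)·1.4444 - (3)·1.0000) / (5) = 1.1111
  z = (8 - (-1)·1.4444 - (-3)·1.1111) / (7) = 1.8254
Iteration 2:
  x = (7 - (-3)·1.1111 - (-3)·1.8254) / (9) = 1.7566
  y = (10 - (1)·1.7566 - (3)·1.8254) / (5) = 0.5534
  z = (8 - (-1)·1.7566 - (-3)·0.5534) / (7) = 1.6310
Iteration 3:
  x = (7 - (-3)·0.5534 - (-3)·1.6310) / (9) = 1.5059
  y = (10 - (1)·1.5059 - (3)·1.6310) / (5) = 0.7202
  z = (8 - (-1)·1.5059 - (-3)·0.7202) / (7) = 1.6666

(1.5059, 0.7202, 1.6666)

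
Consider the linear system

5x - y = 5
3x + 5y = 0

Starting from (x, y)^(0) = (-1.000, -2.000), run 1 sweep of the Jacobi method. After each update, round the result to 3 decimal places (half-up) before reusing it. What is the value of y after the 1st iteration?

Iteration 1:
  x = (5 - (-1)·-2.000) / (5) = 0.600
  y = (0 - (3)·-1.000) / (5) = 0.600

0.600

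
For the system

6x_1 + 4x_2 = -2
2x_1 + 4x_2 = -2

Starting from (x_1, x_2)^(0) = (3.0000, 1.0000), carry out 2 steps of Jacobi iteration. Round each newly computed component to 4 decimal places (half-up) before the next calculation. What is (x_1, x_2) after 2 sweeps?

(1.0000, 0.0000)

Iteration 1:
  x_1 = (-2 - (4)·1.0000) / (6) = -1.0000
  x_2 = (-2 - (2)·3.0000) / (4) = -2.0000
Iteration 2:
  x_1 = (-2 - (4)·-2.0000) / (6) = 1.0000
  x_2 = (-2 - (2)·-1.0000) / (4) = 0.0000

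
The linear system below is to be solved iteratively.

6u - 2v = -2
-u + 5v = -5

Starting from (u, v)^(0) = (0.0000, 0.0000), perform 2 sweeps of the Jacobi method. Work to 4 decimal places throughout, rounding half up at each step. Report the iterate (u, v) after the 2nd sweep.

Iteration 1:
  u = (-2 - (-2)·0.0000) / (6) = -0.3333
  v = (-5 - (-1)·0.0000) / (5) = -1.0000
Iteration 2:
  u = (-2 - (-2)·-1.0000) / (6) = -0.6667
  v = (-5 - (-1)·-0.3333) / (5) = -1.0667

(-0.6667, -1.0667)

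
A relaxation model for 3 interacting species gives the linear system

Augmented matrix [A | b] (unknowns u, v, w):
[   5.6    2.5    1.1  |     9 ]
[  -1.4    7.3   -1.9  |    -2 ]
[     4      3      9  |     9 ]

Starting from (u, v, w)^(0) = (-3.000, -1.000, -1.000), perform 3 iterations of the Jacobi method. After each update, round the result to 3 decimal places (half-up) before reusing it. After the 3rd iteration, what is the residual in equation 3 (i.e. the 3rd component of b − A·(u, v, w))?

Iteration 1:
  u = (9 - (2.5)·-1.000 - (1.1)·-1.000) / (5.6) = 2.250
  v = (-2 - (-1.4)·-3.000 - (-1.9)·-1.000) / (7.3) = -1.110
  w = (9 - (4)·-3.000 - (3)·-1.000) / (9) = 2.667
Iteration 2:
  u = (9 - (2.5)·-1.110 - (1.1)·2.667) / (5.6) = 1.579
  v = (-2 - (-1.4)·2.250 - (-1.9)·2.667) / (7.3) = 0.852
  w = (9 - (4)·2.250 - (3)·-1.110) / (9) = 0.370
Iteration 3:
  u = (9 - (2.5)·0.852 - (1.1)·0.370) / (5.6) = 1.154
  v = (-2 - (-1.4)·1.579 - (-1.9)·0.370) / (7.3) = 0.125
  w = (9 - (4)·1.579 - (3)·0.852) / (9) = 0.014
Residual b − A·x = (2.210, -1.270, 3.883)

3.883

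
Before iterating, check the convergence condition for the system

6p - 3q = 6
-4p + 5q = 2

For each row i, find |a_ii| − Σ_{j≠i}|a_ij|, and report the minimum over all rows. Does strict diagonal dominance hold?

1

row 1: |6| − (3) = 3
row 2: |5| − (4) = 1
minimum over rows = 1 → strictly diagonally dominant (convergence guaranteed)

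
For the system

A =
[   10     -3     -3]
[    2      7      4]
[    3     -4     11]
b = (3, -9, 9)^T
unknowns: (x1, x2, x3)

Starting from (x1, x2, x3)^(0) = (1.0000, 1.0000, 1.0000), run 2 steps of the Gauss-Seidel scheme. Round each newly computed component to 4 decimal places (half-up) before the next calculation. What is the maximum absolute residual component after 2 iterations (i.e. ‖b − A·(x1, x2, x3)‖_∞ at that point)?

5.3656

Iteration 1:
  x1 = (3 - (-3)·1.0000 - (-3)·1.0000) / (10) = 0.9000
  x2 = (-9 - (2)·0.9000 - (4)·1.0000) / (7) = -2.1143
  x3 = (9 - (3)·0.9000 - (-4)·-2.1143) / (11) = -0.1961
Iteration 2:
  x1 = (3 - (-3)·-2.1143 - (-3)·-0.1961) / (10) = -0.3931
  x2 = (-9 - (2)·-0.3931 - (4)·-0.1961) / (7) = -1.0613
  x3 = (9 - (3)·-0.3931 - (-4)·-1.0613) / (11) = 0.5395
Residual b − A·x = (5.3656, -2.9427, -0.0004); ∞-norm = 5.3656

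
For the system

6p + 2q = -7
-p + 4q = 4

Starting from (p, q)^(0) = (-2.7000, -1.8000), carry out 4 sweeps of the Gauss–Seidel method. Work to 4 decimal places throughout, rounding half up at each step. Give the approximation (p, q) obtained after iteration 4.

Iteration 1:
  p = (-7 - (2)·-1.8000) / (6) = -0.5667
  q = (4 - (-1)·-0.5667) / (4) = 0.8583
Iteration 2:
  p = (-7 - (2)·0.8583) / (6) = -1.4528
  q = (4 - (-1)·-1.4528) / (4) = 0.6368
Iteration 3:
  p = (-7 - (2)·0.6368) / (6) = -1.3789
  q = (4 - (-1)·-1.3789) / (4) = 0.6553
Iteration 4:
  p = (-7 - (2)·0.6553) / (6) = -1.3851
  q = (4 - (-1)·-1.3851) / (4) = 0.6537

(-1.3851, 0.6537)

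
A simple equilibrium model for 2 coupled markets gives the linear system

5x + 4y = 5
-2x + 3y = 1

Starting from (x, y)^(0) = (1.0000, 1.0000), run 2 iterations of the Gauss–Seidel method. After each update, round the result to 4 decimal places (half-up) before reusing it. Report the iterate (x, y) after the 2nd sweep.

(0.6266, 0.7511)

Iteration 1:
  x = (5 - (4)·1.0000) / (5) = 0.2000
  y = (1 - (-2)·0.2000) / (3) = 0.4667
Iteration 2:
  x = (5 - (4)·0.4667) / (5) = 0.6266
  y = (1 - (-2)·0.6266) / (3) = 0.7511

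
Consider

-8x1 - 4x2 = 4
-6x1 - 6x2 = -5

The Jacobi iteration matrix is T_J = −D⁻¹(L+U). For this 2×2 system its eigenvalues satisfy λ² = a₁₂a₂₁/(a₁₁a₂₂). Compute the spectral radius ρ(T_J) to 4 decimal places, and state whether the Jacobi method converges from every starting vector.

a₁₂a₂₁/(a₁₁a₂₂) = (-4)·(-6) / ((-8)·(-6)) = 0.500000
ρ = √|0.500000| = √0.500000 = 0.7071
ρ < 1, so Jacobi converges

0.7071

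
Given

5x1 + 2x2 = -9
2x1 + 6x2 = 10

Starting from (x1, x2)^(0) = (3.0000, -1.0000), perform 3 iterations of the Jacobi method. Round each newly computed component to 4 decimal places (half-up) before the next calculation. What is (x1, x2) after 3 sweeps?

(-2.6533, 2.3556)

Iteration 1:
  x1 = (-9 - (2)·-1.0000) / (5) = -1.4000
  x2 = (10 - (2)·3.0000) / (6) = 0.6667
Iteration 2:
  x1 = (-9 - (2)·0.6667) / (5) = -2.0667
  x2 = (10 - (2)·-1.4000) / (6) = 2.1333
Iteration 3:
  x1 = (-9 - (2)·2.1333) / (5) = -2.6533
  x2 = (10 - (2)·-2.0667) / (6) = 2.3556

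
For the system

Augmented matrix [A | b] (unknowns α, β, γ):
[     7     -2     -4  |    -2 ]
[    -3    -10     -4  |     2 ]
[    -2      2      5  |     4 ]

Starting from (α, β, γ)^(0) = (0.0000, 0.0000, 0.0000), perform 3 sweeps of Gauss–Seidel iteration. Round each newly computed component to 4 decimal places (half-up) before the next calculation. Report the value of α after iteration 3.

0.1643

Iteration 1:
  α = (-2 - (-2)·0.0000 - (-4)·0.0000) / (7) = -0.2857
  β = (2 - (-3)·-0.2857 - (-4)·0.0000) / (-10) = -0.1143
  γ = (4 - (-2)·-0.2857 - (2)·-0.1143) / (5) = 0.7314
Iteration 2:
  α = (-2 - (-2)·-0.1143 - (-4)·0.7314) / (7) = 0.0996
  β = (2 - (-3)·0.0996 - (-4)·0.7314) / (-10) = -0.5224
  γ = (4 - (-2)·0.0996 - (2)·-0.5224) / (5) = 1.0488
Iteration 3:
  α = (-2 - (-2)·-0.5224 - (-4)·1.0488) / (7) = 0.1643
  β = (2 - (-3)·0.1643 - (-4)·1.0488) / (-10) = -0.6688
  γ = (4 - (-2)·0.1643 - (2)·-0.6688) / (5) = 1.1332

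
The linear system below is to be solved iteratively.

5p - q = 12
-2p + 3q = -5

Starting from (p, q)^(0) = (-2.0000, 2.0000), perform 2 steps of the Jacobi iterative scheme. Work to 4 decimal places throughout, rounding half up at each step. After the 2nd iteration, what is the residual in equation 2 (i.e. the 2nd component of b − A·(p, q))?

-2.0000

Iteration 1:
  p = (12 - (-1)·2.0000) / (5) = 2.8000
  q = (-5 - (-2)·-2.0000) / (3) = -3.0000
Iteration 2:
  p = (12 - (-1)·-3.0000) / (5) = 1.8000
  q = (-5 - (-2)·2.8000) / (3) = 0.2000
Residual b − A·x = (3.2000, -2.0000)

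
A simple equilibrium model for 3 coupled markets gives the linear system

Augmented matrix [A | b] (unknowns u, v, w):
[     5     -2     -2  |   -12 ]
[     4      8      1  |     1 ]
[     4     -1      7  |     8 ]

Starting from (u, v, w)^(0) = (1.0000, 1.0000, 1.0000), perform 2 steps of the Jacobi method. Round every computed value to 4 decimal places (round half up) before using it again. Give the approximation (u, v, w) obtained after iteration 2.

Iteration 1:
  u = (-12 - (-2)·1.0000 - (-2)·1.0000) / (5) = -1.6000
  v = (1 - (4)·1.0000 - (1)·1.0000) / (8) = -0.5000
  w = (8 - (4)·1.0000 - (-1)·1.0000) / (7) = 0.7143
Iteration 2:
  u = (-12 - (-2)·-0.5000 - (-2)·0.7143) / (5) = -2.3143
  v = (1 - (4)·-1.6000 - (1)·0.7143) / (8) = 0.8357
  w = (8 - (4)·-1.6000 - (-1)·-0.5000) / (7) = 1.9857

(-2.3143, 0.8357, 1.9857)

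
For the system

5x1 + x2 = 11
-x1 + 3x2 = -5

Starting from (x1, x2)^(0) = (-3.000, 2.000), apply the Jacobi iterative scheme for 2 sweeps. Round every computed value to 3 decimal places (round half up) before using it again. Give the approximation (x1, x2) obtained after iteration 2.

(2.733, -1.067)

Iteration 1:
  x1 = (11 - (1)·2.000) / (5) = 1.800
  x2 = (-5 - (-1)·-3.000) / (3) = -2.667
Iteration 2:
  x1 = (11 - (1)·-2.667) / (5) = 2.733
  x2 = (-5 - (-1)·1.800) / (3) = -1.067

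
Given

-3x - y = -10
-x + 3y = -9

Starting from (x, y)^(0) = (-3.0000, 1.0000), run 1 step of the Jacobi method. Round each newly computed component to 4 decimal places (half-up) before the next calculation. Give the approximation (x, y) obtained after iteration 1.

Iteration 1:
  x = (-10 - (-1)·1.0000) / (-3) = 3.0000
  y = (-9 - (-1)·-3.0000) / (3) = -4.0000

(3.0000, -4.0000)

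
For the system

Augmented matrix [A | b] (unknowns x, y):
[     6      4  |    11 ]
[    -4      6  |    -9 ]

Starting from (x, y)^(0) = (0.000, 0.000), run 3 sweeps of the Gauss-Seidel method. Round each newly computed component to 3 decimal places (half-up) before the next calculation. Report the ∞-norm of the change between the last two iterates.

0.083

Iteration 1:
  x = (11 - (4)·0.000) / (6) = 1.833
  y = (-9 - (-4)·1.833) / (6) = -0.278
Iteration 2:
  x = (11 - (4)·-0.278) / (6) = 2.019
  y = (-9 - (-4)·2.019) / (6) = -0.154
Iteration 3:
  x = (11 - (4)·-0.154) / (6) = 1.936
  y = (-9 - (-4)·1.936) / (6) = -0.209
Change: (-0.083, -0.055) → max |·| = 0.083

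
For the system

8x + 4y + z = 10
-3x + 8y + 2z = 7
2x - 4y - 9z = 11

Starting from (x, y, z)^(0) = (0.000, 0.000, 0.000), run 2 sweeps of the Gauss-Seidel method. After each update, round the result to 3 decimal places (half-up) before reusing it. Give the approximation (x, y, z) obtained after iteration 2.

(0.771, 1.550, -1.740)

Iteration 1:
  x = (10 - (4)·0.000 - (1)·0.000) / (8) = 1.250
  y = (7 - (-3)·1.250 - (2)·0.000) / (8) = 1.344
  z = (11 - (2)·1.250 - (-4)·1.344) / (-9) = -1.542
Iteration 2:
  x = (10 - (4)·1.344 - (1)·-1.542) / (8) = 0.771
  y = (7 - (-3)·0.771 - (2)·-1.542) / (8) = 1.550
  z = (11 - (2)·0.771 - (-4)·1.550) / (-9) = -1.740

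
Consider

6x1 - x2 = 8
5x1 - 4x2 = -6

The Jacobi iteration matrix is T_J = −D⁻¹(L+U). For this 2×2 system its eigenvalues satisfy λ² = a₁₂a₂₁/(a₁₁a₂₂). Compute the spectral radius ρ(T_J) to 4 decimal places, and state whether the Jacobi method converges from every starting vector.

a₁₂a₂₁/(a₁₁a₂₂) = (-1)·(5) / ((6)·(-4)) = 0.208333
ρ = √|0.208333| = √0.208333 = 0.4564
ρ < 1, so Jacobi converges

0.4564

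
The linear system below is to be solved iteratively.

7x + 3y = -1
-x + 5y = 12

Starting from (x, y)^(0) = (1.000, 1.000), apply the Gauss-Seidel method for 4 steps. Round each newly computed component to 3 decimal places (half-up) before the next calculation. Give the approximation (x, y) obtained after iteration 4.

Iteration 1:
  x = (-1 - (3)·1.000) / (7) = -0.571
  y = (12 - (-1)·-0.571) / (5) = 2.286
Iteration 2:
  x = (-1 - (3)·2.286) / (7) = -1.123
  y = (12 - (-1)·-1.123) / (5) = 2.175
Iteration 3:
  x = (-1 - (3)·2.175) / (7) = -1.075
  y = (12 - (-1)·-1.075) / (5) = 2.185
Iteration 4:
  x = (-1 - (3)·2.185) / (7) = -1.079
  y = (12 - (-1)·-1.079) / (5) = 2.184

(-1.079, 2.184)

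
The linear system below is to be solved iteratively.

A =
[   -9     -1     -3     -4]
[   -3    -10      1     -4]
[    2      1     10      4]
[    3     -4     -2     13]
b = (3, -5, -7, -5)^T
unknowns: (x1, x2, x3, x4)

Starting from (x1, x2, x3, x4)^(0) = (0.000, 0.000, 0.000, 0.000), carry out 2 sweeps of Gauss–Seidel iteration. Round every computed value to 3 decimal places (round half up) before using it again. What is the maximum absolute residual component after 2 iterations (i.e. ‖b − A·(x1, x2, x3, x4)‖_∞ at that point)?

0.330

Iteration 1:
  x1 = (3 - (-1)·0.000 - (-3)·0.000 - (-4)·0.000) / (-9) = -0.333
  x2 = (-5 - (-3)·-0.333 - (1)·0.000 - (-4)·0.000) / (-10) = 0.600
  x3 = (-7 - (2)·-0.333 - (1)·0.600 - (4)·0.000) / (10) = -0.693
  x4 = (-5 - (3)·-0.333 - (-4)·0.600 - (-2)·-0.693) / (13) = -0.230
Iteration 2:
  x1 = (3 - (-1)·0.600 - (-3)·-0.693 - (-4)·-0.230) / (-9) = -0.067
  x2 = (-5 - (-3)·-0.067 - (1)·-0.693 - (-4)·-0.230) / (-10) = 0.543
  x3 = (-7 - (2)·-0.067 - (1)·0.543 - (4)·-0.230) / (10) = -0.649
  x4 = (-5 - (3)·-0.067 - (-4)·0.543 - (-2)·-0.649) / (13) = -0.302
Residual b − A·x = (-0.215, -0.330, 0.289, 0.001); ∞-norm = 0.330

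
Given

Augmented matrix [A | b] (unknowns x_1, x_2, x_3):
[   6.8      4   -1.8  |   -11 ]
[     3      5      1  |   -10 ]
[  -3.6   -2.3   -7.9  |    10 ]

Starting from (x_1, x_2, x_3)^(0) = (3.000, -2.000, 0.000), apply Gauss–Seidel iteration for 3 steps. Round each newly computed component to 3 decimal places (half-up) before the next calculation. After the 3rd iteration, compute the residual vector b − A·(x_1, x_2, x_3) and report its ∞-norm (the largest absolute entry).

Iteration 1:
  x_1 = (-11 - (4)·-2.000 - (-1.8)·0.000) / (6.8) = -0.441
  x_2 = (-10 - (3)·-0.441 - (1)·0.000) / (5) = -1.735
  x_3 = (10 - (-3.6)·-0.441 - (-2.3)·-1.735) / (-7.9) = -0.560
Iteration 2:
  x_1 = (-11 - (4)·-1.735 - (-1.8)·-0.560) / (6.8) = -0.745
  x_2 = (-10 - (3)·-0.745 - (1)·-0.560) / (5) = -1.441
  x_3 = (10 - (-3.6)·-0.745 - (-2.3)·-1.441) / (-7.9) = -0.507
Iteration 3:
  x_1 = (-11 - (4)·-1.441 - (-1.8)·-0.507) / (6.8) = -0.904
  x_2 = (-10 - (3)·-0.904 - (1)·-0.507) / (5) = -1.356
  x_3 = (10 - (-3.6)·-0.904 - (-2.3)·-1.356) / (-7.9) = -0.459
Residual b − A·x = (-0.255, -0.049, 0.001); ∞-norm = 0.255

0.255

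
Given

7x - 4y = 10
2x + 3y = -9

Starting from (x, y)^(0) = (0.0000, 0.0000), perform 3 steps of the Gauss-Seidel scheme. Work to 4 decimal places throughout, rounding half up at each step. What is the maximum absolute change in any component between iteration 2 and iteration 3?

Iteration 1:
  x = (10 - (-4)·0.0000) / (7) = 1.4286
  y = (-9 - (2)·1.4286) / (3) = -3.9524
Iteration 2:
  x = (10 - (-4)·-3.9524) / (7) = -0.8299
  y = (-9 - (2)·-0.8299) / (3) = -2.4467
Iteration 3:
  x = (10 - (-4)·-2.4467) / (7) = 0.0305
  y = (-9 - (2)·0.0305) / (3) = -3.0203
Change: (0.8604, -0.5736) → max |·| = 0.8604

0.8604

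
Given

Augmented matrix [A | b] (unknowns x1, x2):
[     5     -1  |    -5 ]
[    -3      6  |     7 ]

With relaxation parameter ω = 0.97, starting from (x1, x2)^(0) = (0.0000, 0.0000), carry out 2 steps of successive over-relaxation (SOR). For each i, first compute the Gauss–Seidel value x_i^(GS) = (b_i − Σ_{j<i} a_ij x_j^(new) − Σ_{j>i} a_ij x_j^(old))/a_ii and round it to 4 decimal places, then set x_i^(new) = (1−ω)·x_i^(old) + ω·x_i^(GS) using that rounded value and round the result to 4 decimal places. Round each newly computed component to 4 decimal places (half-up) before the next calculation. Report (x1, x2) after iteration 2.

(-0.8709, 0.7291)

Iteration 1:
  x1: GS value = (-5 - (-1)·0.0000) / (5) = -1.0000;  x1 ← (1−ω)·0.0000 + ω·-1.0000 = -0.9700
  x2: GS value = (7 - (-3)·-0.9700) / (6) = 0.6817;  x2 ← (1−ω)·0.0000 + ω·0.6817 = 0.6612
Iteration 2:
  x1: GS value = (-5 - (-1)·0.6612) / (5) = -0.8678;  x1 ← (1−ω)·-0.9700 + ω·-0.8678 = -0.8709
  x2: GS value = (7 - (-3)·-0.8709) / (6) = 0.7312;  x2 ← (1−ω)·0.6612 + ω·0.7312 = 0.7291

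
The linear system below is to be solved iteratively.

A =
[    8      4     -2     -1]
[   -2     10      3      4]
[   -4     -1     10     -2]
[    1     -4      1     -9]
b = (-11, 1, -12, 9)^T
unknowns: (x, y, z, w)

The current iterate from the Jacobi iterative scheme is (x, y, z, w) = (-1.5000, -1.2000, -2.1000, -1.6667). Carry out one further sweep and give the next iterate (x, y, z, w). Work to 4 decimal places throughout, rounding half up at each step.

One sweep:
  x = (-11 - (4)·-1.2000 - (-2)·-2.1000 - (-1)·-1.6667) / (8) = -1.5083
  y = (1 - (-2)·-1.5000 - (3)·-2.1000 - (4)·-1.6667) / (10) = 1.0967
  z = (-12 - (-4)·-1.5000 - (-1)·-1.2000 - (-2)·-1.6667) / (10) = -2.2533
  w = (9 - (1)·-1.5000 - (-4)·-1.2000 - (1)·-2.1000) / (-9) = -0.8667

(-1.5083, 1.0967, -2.2533, -0.8667)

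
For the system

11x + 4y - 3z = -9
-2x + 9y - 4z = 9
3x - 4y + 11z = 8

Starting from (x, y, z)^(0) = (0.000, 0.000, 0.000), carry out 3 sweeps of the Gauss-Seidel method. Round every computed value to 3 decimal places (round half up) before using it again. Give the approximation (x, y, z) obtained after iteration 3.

Iteration 1:
  x = (-9 - (4)·0.000 - (-3)·0.000) / (11) = -0.818
  y = (9 - (-2)·-0.818 - (-4)·0.000) / (9) = 0.818
  z = (8 - (3)·-0.818 - (-4)·0.818) / (11) = 1.248
Iteration 2:
  x = (-9 - (4)·0.818 - (-3)·1.248) / (11) = -0.775
  y = (9 - (-2)·-0.775 - (-4)·1.248) / (9) = 1.382
  z = (8 - (3)·-0.775 - (-4)·1.382) / (11) = 1.441
Iteration 3:
  x = (-9 - (4)·1.382 - (-3)·1.441) / (11) = -0.928
  y = (9 - (-2)·-0.928 - (-4)·1.441) / (9) = 1.434
  z = (8 - (3)·-0.928 - (-4)·1.434) / (11) = 1.502

(-0.928, 1.434, 1.502)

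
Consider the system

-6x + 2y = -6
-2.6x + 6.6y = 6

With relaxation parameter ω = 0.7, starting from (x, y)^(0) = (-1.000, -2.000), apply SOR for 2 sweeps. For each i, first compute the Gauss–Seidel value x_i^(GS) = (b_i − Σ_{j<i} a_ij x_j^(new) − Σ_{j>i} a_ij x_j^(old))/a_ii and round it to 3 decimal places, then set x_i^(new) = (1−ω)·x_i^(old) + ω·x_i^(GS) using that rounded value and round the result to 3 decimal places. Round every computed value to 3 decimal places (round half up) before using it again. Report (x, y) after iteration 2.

Iteration 1:
  x: GS value = (-6 - (2)·-2.000) / (-6) = 0.333;  x ← (1−ω)·-1.000 + ω·0.333 = -0.067
  y: GS value = (6 - (-2.6)·-0.067) / (6.6) = 0.883;  y ← (1−ω)·-2.000 + ω·0.883 = 0.018
Iteration 2:
  x: GS value = (-6 - (2)·0.018) / (-6) = 1.006;  x ← (1−ω)·-0.067 + ω·1.006 = 0.684
  y: GS value = (6 - (-2.6)·0.684) / (6.6) = 1.179;  y ← (1−ω)·0.018 + ω·1.179 = 0.831

(0.684, 0.831)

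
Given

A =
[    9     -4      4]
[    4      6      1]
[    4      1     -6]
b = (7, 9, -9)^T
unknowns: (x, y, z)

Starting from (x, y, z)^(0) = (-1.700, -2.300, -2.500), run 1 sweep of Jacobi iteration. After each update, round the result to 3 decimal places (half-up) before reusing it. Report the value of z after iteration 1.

Iteration 1:
  x = (7 - (-4)·-2.300 - (4)·-2.500) / (9) = 0.867
  y = (9 - (4)·-1.700 - (1)·-2.500) / (6) = 3.050
  z = (-9 - (4)·-1.700 - (1)·-2.300) / (-6) = -0.017

-0.017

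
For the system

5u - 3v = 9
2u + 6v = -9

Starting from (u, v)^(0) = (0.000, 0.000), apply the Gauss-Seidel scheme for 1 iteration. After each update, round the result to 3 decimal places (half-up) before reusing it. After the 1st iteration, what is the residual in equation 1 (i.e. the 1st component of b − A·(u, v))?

Iteration 1:
  u = (9 - (-3)·0.000) / (5) = 1.800
  v = (-9 - (2)·1.800) / (6) = -2.100
Residual b − A·x = (-6.300, 0.000)

-6.300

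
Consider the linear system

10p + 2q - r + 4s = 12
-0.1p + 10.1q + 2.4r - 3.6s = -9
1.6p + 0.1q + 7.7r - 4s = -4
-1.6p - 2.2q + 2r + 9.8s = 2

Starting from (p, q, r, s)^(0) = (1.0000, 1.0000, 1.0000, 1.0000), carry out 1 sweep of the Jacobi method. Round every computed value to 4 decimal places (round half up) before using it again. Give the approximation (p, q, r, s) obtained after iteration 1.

Iteration 1:
  p = (12 - (2)·1.0000 - (-1)·1.0000 - (4)·1.0000) / (10) = 0.7000
  q = (-9 - (-0.1)·1.0000 - (2.4)·1.0000 - (-3.6)·1.0000) / (10.1) = -0.7624
  r = (-4 - (1.6)·1.0000 - (0.1)·1.0000 - (-4)·1.0000) / (7.7) = -0.2208
  s = (2 - (-1.6)·1.0000 - (-2.2)·1.0000 - (2)·1.0000) / (9.8) = 0.3878

(0.7000, -0.7624, -0.2208, 0.3878)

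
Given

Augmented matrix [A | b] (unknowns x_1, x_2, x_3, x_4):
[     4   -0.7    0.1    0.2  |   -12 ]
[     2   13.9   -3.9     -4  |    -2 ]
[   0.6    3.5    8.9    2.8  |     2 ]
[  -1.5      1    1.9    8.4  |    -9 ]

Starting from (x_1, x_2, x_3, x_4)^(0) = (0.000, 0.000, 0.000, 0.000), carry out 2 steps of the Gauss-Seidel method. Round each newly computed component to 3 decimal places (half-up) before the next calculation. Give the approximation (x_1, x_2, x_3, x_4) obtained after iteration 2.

(-2.872, -0.135, 1.010, -1.797)

Iteration 1:
  x_1 = (-12 - (-0.7)·0.000 - (0.1)·0.000 - (0.2)·0.000) / (4) = -3.000
  x_2 = (-2 - (2)·-3.000 - (-3.9)·0.000 - (-4)·0.000) / (13.9) = 0.288
  x_3 = (2 - (0.6)·-3.000 - (3.5)·0.288 - (2.8)·0.000) / (8.9) = 0.314
  x_4 = (-9 - (-1.5)·-3.000 - (1)·0.288 - (1.9)·0.314) / (8.4) = -1.712
Iteration 2:
  x_1 = (-12 - (-0.7)·0.288 - (0.1)·0.314 - (0.2)·-1.712) / (4) = -2.872
  x_2 = (-2 - (2)·-2.872 - (-3.9)·0.314 - (-4)·-1.712) / (13.9) = -0.135
  x_3 = (2 - (0.6)·-2.872 - (3.5)·-0.135 - (2.8)·-1.712) / (8.9) = 1.010
  x_4 = (-9 - (-1.5)·-2.872 - (1)·-0.135 - (1.9)·1.010) / (8.4) = -1.797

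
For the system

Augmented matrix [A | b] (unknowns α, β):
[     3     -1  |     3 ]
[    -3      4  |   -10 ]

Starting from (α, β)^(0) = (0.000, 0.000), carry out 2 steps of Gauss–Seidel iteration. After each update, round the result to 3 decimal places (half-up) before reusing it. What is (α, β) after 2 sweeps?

(0.417, -2.187)

Iteration 1:
  α = (3 - (-1)·0.000) / (3) = 1.000
  β = (-10 - (-3)·1.000) / (4) = -1.750
Iteration 2:
  α = (3 - (-1)·-1.750) / (3) = 0.417
  β = (-10 - (-3)·0.417) / (4) = -2.187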